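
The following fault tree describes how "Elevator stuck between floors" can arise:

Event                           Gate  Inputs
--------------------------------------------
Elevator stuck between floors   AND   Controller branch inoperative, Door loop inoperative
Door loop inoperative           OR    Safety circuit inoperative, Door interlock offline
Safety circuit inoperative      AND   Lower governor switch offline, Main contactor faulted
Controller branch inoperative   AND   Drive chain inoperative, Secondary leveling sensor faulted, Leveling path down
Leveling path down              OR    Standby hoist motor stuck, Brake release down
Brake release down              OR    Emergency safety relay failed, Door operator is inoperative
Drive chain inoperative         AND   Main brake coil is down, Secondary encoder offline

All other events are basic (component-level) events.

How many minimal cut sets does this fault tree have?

6

Drive chain inoperative [AND]: one cut set from each child combined → 1 × 1 = 1 cut set(s).
Brake release down [OR]: union of children's cut sets → 2 cut set(s).
Leveling path down [OR]: union of children's cut sets → 3 cut set(s).
Controller branch inoperative [AND]: one cut set from each child combined → 1 × 1 × 3 = 3 cut set(s).
Safety circuit inoperative [AND]: one cut set from each child combined → 1 × 1 = 1 cut set(s).
Door loop inoperative [OR]: union of children's cut sets → 2 cut set(s).
Elevator stuck between floors [AND]: one cut set from each child combined → 3 × 2 = 6 cut set(s).
Minimal cut sets: {Lower governor switch offline, Main brake coil is down, Main contactor faulted, Secondary encoder offline, Secondary leveling sensor faulted, Standby hoist motor stuck}; {Door interlock offline, Main brake coil is down, Secondary encoder offline, Secondary leveling sensor faulted, Standby hoist motor stuck}; {Emergency safety relay failed, Lower governor switch offline, Main brake coil is down, Main contactor faulted, Secondary encoder offline, Secondary leveling sensor faulted}; {Door interlock offline, Emergency safety relay failed, Main brake coil is down, Secondary encoder offline, Secondary leveling sensor faulted}; {Door operator is inoperative, Lower governor switch offline, Main brake coil is down, Main contactor faulted, Secondary encoder offline, Secondary leveling sensor faulted}; {Door interlock offline, Door operator is inoperative, Main brake coil is down, Secondary encoder offline, Secondary leveling sensor faulted}.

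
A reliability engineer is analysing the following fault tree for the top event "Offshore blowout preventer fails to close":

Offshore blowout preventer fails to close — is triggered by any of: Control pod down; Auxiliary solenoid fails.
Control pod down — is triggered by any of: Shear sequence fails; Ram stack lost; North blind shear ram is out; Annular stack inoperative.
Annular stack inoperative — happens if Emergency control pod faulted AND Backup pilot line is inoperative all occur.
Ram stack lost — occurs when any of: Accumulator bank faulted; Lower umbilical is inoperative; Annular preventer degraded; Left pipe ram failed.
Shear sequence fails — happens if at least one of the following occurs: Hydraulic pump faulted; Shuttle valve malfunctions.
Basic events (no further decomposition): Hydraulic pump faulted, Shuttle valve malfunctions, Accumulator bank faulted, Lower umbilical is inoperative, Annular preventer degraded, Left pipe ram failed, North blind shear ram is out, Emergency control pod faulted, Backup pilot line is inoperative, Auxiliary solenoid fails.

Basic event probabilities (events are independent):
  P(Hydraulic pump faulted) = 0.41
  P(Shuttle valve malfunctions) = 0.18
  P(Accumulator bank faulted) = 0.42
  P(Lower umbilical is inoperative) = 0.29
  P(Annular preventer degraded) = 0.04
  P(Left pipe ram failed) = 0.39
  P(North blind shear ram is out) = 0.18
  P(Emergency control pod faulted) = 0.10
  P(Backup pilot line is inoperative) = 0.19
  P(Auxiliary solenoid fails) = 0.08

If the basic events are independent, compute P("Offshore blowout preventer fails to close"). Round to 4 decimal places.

0.9137

P(Shear sequence fails) [OR] = 1 − (1−0.41) × (1−0.18) = 0.516200
P(Ram stack lost) [OR] = 1 − (1−0.42) × (1−0.29) × (1−0.04) × (1−0.39) = 0.758850
P(Annular stack inoperative) [AND] = 0.10 × 0.19 = 0.019000
P(Control pod down) [OR] = 1 − (1−0.516200) × (1−0.758850) × (1−0.18) × (1−0.019000) = 0.906150
P(Offshore blowout preventer fails to close) [OR] = 1 − (1−0.906150) × (1−0.08) = 0.913658
Rounded to 4 decimal places: P(Offshore blowout preventer fails to close) ≈ 0.9137.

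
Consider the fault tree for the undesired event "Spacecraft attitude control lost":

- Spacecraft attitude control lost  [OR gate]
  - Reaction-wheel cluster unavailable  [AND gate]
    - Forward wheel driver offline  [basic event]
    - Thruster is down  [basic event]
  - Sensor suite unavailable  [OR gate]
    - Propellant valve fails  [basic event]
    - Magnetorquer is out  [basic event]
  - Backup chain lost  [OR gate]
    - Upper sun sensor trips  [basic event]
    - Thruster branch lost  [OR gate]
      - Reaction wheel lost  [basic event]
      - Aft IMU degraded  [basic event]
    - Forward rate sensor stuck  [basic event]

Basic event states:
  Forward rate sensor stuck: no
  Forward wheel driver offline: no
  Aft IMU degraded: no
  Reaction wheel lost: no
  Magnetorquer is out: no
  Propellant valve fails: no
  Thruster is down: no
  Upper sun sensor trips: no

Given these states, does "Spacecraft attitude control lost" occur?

Reaction-wheel cluster unavailable [AND]: Forward wheel driver offline=not, Thruster is down=not → not all inputs occur → does not occur.
Sensor suite unavailable [OR]: Propellant valve fails=not, Magnetorquer is out=not → no input occurs → does not occur.
Thruster branch lost [OR]: Reaction wheel lost=not, Aft IMU degraded=not → no input occurs → does not occur.
Backup chain lost [OR]: Upper sun sensor trips=not, Thruster branch lost=not, Forward rate sensor stuck=not → no input occurs → does not occur.
Spacecraft attitude control lost [OR]: Reaction-wheel cluster unavailable=not, Sensor suite unavailable=not, Backup chain lost=not → no input occurs → does not occur.

No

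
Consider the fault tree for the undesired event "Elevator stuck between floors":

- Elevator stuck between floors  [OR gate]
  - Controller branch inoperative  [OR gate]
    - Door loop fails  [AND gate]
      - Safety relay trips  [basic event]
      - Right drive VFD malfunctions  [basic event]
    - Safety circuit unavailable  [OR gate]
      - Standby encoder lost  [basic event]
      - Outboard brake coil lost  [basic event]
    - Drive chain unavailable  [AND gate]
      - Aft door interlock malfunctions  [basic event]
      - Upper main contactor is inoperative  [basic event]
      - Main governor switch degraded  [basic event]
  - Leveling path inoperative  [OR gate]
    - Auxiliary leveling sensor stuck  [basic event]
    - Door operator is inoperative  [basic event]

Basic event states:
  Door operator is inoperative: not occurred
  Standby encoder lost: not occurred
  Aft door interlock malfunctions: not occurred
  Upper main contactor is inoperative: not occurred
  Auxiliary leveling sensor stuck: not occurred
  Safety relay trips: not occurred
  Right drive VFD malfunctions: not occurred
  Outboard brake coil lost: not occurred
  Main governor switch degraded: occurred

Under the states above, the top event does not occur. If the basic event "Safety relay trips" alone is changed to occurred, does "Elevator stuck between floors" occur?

No

Counterfactual: set "Safety relay trips" to occurred.
Door loop fails [AND]: Safety relay trips=occurs, Right drive VFD malfunctions=not → not all inputs occur → does not occur.
Safety circuit unavailable [OR]: Standby encoder lost=not, Outboard brake coil lost=not → no input occurs → does not occur.
Drive chain unavailable [AND]: Aft door interlock malfunctions=not, Upper main contactor is inoperative=not, Main governor switch degraded=occurs → not all inputs occur → does not occur.
Controller branch inoperative [OR]: Door loop fails=not, Safety circuit unavailable=not, Drive chain unavailable=not → no input occurs → does not occur.
Leveling path inoperative [OR]: Auxiliary leveling sensor stuck=not, Door operator is inoperative=not → no input occurs → does not occur.
Elevator stuck between floors [OR]: Controller branch inoperative=not, Leveling path inoperative=not → no input occurs → does not occur.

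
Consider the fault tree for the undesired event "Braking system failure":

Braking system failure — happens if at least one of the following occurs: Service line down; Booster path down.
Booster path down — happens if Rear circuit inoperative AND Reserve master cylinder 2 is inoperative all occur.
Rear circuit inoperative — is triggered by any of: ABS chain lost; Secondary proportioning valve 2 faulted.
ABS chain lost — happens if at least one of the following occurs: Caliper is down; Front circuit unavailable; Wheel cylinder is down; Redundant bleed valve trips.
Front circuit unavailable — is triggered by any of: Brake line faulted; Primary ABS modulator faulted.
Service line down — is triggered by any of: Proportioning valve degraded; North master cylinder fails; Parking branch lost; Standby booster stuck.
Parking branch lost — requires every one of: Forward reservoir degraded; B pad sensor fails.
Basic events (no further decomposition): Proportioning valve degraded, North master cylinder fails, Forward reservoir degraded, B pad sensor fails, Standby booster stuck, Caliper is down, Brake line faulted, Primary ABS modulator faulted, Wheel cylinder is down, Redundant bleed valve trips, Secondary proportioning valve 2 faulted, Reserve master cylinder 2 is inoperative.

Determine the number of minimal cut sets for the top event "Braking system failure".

10

Parking branch lost [AND]: one cut set from each child combined → 1 × 1 = 1 cut set(s).
Service line down [OR]: union of children's cut sets → 4 cut set(s).
Front circuit unavailable [OR]: union of children's cut sets → 2 cut set(s).
ABS chain lost [OR]: union of children's cut sets → 5 cut set(s).
Rear circuit inoperative [OR]: union of children's cut sets → 6 cut set(s).
Booster path down [AND]: one cut set from each child combined → 6 × 1 = 6 cut set(s).
Braking system failure [OR]: union of children's cut sets → 10 cut set(s).
Minimal cut sets: {Proportioning valve degraded}; {North master cylinder fails}; {B pad sensor fails, Forward reservoir degraded}; {Standby booster stuck}; {Caliper is down, Reserve master cylinder 2 is inoperative}; {Brake line faulted, Reserve master cylinder 2 is inoperative}; {Primary ABS modulator faulted, Reserve master cylinder 2 is inoperative}; {Reserve master cylinder 2 is inoperative, Wheel cylinder is down}; {Redundant bleed valve trips, Reserve master cylinder 2 is inoperative}; {Reserve master cylinder 2 is inoperative, Secondary proportioning valve 2 faulted}.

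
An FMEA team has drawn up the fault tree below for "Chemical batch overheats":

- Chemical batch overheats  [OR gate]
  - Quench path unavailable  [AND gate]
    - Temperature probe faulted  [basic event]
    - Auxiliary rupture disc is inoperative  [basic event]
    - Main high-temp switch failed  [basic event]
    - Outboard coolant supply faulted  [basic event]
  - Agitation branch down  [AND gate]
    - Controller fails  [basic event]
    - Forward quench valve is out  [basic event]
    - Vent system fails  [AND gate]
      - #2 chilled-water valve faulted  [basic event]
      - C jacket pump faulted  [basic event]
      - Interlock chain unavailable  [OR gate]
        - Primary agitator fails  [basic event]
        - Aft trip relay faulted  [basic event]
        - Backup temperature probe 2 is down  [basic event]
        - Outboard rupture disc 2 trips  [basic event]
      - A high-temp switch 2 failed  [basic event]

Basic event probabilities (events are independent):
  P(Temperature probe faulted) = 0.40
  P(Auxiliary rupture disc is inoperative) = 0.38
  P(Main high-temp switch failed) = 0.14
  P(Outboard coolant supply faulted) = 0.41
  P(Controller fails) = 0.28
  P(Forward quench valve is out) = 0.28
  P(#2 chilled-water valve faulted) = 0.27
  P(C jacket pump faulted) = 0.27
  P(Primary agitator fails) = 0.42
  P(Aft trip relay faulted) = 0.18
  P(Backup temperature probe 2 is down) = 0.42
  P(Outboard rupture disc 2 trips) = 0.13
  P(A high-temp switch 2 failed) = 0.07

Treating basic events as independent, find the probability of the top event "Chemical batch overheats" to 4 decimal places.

P(Quench path unavailable) [AND] = 0.40 × 0.38 × 0.14 × 0.41 = 0.008725
P(Interlock chain unavailable) [OR] = 1 − (1−0.42) × (1−0.18) × (1−0.42) × (1−0.13) = 0.760012
P(Vent system fails) [AND] = 0.27 × 0.27 × 0.760012 × 0.07 = 0.003878
P(Agitation branch down) [AND] = 0.28 × 0.28 × 0.003878 = 0.000304
P(Chemical batch overheats) [OR] = 1 − (1−0.008725) × (1−0.000304) = 0.009026
Rounded to 4 decimal places: P(Chemical batch overheats) ≈ 0.0090.

0.0090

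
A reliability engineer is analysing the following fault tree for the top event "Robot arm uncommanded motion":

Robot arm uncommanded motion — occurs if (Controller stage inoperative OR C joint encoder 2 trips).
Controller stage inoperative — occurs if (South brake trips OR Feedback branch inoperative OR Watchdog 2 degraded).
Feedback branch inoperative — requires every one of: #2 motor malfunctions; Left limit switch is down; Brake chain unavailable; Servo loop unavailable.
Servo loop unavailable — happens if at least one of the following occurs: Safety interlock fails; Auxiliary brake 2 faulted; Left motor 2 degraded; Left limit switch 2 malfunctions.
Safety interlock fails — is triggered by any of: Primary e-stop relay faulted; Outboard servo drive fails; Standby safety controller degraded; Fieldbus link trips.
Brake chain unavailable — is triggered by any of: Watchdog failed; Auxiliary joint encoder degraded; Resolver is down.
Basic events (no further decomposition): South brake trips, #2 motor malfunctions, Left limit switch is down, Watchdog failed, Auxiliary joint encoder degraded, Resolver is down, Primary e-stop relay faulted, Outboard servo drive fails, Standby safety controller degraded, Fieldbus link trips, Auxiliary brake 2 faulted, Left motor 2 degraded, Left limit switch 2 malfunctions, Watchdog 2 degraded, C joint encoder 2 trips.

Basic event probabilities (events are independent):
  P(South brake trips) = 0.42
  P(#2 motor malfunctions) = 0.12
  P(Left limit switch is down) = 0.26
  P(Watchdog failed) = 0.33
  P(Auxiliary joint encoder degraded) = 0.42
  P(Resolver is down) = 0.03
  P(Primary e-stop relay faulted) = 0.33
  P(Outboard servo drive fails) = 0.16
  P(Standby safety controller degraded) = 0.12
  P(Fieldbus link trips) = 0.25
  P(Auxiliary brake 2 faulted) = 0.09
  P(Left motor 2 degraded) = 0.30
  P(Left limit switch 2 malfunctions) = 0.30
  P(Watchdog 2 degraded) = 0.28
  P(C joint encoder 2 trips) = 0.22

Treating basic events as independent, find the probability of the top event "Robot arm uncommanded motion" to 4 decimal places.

P(Brake chain unavailable) [OR] = 1 − (1−0.33) × (1−0.42) × (1−0.03) = 0.623058
P(Safety interlock fails) [OR] = 1 − (1−0.33) × (1−0.16) × (1−0.12) × (1−0.25) = 0.628552
P(Servo loop unavailable) [OR] = 1 − (1−0.628552) × (1−0.09) × (1−0.30) × (1−0.30) = 0.834371
P(Feedback branch inoperative) [AND] = 0.12 × 0.26 × 0.623058 × 0.834371 = 0.016220
P(Controller stage inoperative) [OR] = 1 − (1−0.42) × (1−0.016220) × (1−0.28) = 0.589173
P(Robot arm uncommanded motion) [OR] = 1 − (1−0.589173) × (1−0.22) = 0.679555
Rounded to 4 decimal places: P(Robot arm uncommanded motion) ≈ 0.6796.

0.6796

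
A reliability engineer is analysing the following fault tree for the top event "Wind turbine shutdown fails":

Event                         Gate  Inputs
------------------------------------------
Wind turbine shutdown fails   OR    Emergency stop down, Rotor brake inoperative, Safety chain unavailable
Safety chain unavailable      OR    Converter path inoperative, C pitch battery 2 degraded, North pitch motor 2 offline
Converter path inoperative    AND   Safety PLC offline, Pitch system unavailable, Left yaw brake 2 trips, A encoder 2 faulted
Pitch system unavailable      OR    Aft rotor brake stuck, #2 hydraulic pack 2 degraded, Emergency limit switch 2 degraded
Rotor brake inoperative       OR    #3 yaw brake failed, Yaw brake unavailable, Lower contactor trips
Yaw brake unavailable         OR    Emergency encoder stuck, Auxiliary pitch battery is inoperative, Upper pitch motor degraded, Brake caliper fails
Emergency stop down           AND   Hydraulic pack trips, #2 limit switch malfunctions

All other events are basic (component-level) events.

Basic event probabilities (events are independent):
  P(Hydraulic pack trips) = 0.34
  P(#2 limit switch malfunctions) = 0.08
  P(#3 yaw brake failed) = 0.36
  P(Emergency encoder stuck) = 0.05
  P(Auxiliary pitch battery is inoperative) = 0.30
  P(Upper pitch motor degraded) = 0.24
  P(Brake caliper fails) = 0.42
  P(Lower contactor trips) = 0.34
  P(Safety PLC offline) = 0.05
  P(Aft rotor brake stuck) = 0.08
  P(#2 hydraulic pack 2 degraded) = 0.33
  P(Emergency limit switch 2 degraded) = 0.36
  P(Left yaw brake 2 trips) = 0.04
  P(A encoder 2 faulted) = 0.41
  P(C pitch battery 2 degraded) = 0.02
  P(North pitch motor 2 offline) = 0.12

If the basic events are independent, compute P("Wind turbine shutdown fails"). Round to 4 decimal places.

P(Emergency stop down) [AND] = 0.34 × 0.08 = 0.027200
P(Yaw brake unavailable) [OR] = 1 − (1−0.05) × (1−0.30) × (1−0.24) × (1−0.42) = 0.706868
P(Rotor brake inoperative) [OR] = 1 − (1−0.36) × (1−0.706868) × (1−0.34) = 0.876181
P(Pitch system unavailable) [OR] = 1 − (1−0.08) × (1−0.33) × (1−0.36) = 0.605504
P(Converter path inoperative) [AND] = 0.05 × 0.605504 × 0.04 × 0.41 = 0.000497
P(Safety chain unavailable) [OR] = 1 − (1−0.000497) × (1−0.02) × (1−0.12) = 0.138029
P(Wind turbine shutdown fails) [OR] = 1 − (1−0.027200) × (1−0.876181) × (1−0.138029) = 0.896175
Rounded to 4 decimal places: P(Wind turbine shutdown fails) ≈ 0.8962.

0.8962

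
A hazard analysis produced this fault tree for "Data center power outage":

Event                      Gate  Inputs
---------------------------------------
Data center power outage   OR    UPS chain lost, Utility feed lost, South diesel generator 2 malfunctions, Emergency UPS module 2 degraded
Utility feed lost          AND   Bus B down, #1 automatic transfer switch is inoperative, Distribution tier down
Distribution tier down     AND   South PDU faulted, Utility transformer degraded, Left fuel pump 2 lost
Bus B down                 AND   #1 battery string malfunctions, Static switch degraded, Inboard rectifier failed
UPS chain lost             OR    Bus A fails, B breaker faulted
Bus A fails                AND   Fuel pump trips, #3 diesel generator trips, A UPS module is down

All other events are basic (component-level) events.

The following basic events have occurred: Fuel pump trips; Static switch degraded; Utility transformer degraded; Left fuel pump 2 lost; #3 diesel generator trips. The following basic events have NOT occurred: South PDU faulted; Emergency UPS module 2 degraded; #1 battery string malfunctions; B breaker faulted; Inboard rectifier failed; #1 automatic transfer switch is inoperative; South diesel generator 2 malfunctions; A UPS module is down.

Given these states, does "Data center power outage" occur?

No

Bus A fails [AND]: Fuel pump trips=occurs, #3 diesel generator trips=occurs, A UPS module is down=not → not all inputs occur → does not occur.
UPS chain lost [OR]: Bus A fails=not, B breaker faulted=not → no input occurs → does not occur.
Bus B down [AND]: #1 battery string malfunctions=not, Static switch degraded=occurs, Inboard rectifier failed=not → not all inputs occur → does not occur.
Distribution tier down [AND]: South PDU faulted=not, Utility transformer degraded=occurs, Left fuel pump 2 lost=occurs → not all inputs occur → does not occur.
Utility feed lost [AND]: Bus B down=not, #1 automatic transfer switch is inoperative=not, Distribution tier down=not → not all inputs occur → does not occur.
Data center power outage [OR]: UPS chain lost=not, Utility feed lost=not, South diesel generator 2 malfunctions=not, Emergency UPS module 2 degraded=not → no input occurs → does not occur.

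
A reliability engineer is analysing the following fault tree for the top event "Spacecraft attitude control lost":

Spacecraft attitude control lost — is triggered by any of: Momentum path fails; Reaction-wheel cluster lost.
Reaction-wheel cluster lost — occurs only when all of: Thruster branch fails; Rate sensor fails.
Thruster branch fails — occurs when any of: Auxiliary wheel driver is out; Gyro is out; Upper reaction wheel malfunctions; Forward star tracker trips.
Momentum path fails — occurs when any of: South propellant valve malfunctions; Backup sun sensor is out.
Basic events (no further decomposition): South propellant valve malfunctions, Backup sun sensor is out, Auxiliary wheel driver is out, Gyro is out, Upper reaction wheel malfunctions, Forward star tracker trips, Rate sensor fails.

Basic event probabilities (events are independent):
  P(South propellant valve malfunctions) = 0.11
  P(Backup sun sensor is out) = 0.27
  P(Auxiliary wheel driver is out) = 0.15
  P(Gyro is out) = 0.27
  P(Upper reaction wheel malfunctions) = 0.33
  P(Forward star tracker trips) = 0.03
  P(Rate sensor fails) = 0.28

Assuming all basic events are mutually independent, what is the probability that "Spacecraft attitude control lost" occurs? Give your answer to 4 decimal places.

0.4589

P(Momentum path fails) [OR] = 1 − (1−0.11) × (1−0.27) = 0.350300
P(Thruster branch fails) [OR] = 1 − (1−0.15) × (1−0.27) × (1−0.33) × (1−0.03) = 0.596737
P(Reaction-wheel cluster lost) [AND] = 0.596737 × 0.28 = 0.167086
P(Spacecraft attitude control lost) [OR] = 1 − (1−0.350300) × (1−0.167086) = 0.458856
Rounded to 4 decimal places: P(Spacecraft attitude control lost) ≈ 0.4589.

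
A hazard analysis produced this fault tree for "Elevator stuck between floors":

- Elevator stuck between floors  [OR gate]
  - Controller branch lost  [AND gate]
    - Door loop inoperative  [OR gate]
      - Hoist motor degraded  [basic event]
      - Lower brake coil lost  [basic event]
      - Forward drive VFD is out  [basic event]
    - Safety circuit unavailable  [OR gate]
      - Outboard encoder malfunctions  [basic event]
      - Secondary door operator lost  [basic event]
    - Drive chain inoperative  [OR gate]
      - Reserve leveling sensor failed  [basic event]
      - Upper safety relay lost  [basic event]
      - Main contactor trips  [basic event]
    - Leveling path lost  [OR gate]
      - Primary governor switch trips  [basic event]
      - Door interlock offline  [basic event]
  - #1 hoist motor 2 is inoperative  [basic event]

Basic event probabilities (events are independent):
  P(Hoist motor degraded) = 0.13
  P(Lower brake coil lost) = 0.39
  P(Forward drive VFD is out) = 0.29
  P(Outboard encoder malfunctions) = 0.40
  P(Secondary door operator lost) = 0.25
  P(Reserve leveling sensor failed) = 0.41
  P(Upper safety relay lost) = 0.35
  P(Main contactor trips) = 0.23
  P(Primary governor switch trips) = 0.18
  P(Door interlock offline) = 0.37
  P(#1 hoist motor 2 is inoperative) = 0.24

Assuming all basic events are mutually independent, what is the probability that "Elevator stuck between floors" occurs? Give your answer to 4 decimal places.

0.3287

P(Door loop inoperative) [OR] = 1 − (1−0.13) × (1−0.39) × (1−0.29) = 0.623203
P(Safety circuit unavailable) [OR] = 1 − (1−0.40) × (1−0.25) = 0.550000
P(Drive chain inoperative) [OR] = 1 − (1−0.41) × (1−0.35) × (1−0.23) = 0.704705
P(Leveling path lost) [OR] = 1 − (1−0.18) × (1−0.37) = 0.483400
P(Controller branch lost) [AND] = 0.623203 × 0.550000 × 0.704705 × 0.483400 = 0.116763
P(Elevator stuck between floors) [OR] = 1 − (1−0.116763) × (1−0.24) = 0.328740
Rounded to 4 decimal places: P(Elevator stuck between floors) ≈ 0.3287.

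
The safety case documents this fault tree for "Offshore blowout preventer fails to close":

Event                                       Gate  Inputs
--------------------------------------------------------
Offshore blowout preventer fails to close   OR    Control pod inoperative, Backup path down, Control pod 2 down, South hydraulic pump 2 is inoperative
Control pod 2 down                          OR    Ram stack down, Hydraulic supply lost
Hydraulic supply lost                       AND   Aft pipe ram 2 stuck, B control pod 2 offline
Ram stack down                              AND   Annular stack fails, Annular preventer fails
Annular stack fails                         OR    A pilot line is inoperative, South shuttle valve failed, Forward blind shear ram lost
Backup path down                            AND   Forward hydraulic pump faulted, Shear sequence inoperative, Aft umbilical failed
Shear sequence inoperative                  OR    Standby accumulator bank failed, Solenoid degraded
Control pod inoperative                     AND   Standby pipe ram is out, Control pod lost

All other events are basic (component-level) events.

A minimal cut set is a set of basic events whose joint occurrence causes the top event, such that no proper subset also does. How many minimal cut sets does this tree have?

8

Control pod inoperative [AND]: one cut set from each child combined → 1 × 1 = 1 cut set(s).
Shear sequence inoperative [OR]: union of children's cut sets → 2 cut set(s).
Backup path down [AND]: one cut set from each child combined → 1 × 2 × 1 = 2 cut set(s).
Annular stack fails [OR]: union of children's cut sets → 3 cut set(s).
Ram stack down [AND]: one cut set from each child combined → 3 × 1 = 3 cut set(s).
Hydraulic supply lost [AND]: one cut set from each child combined → 1 × 1 = 1 cut set(s).
Control pod 2 down [OR]: union of children's cut sets → 4 cut set(s).
Offshore blowout preventer fails to close [OR]: union of children's cut sets → 8 cut set(s).
Minimal cut sets: {Control pod lost, Standby pipe ram is out}; {Aft umbilical failed, Forward hydraulic pump faulted, Standby accumulator bank failed}; {Aft umbilical failed, Forward hydraulic pump faulted, Solenoid degraded}; {A pilot line is inoperative, Annular preventer fails}; {Annular preventer fails, South shuttle valve failed}; {Annular preventer fails, Forward blind shear ram lost}; {Aft pipe ram 2 stuck, B control pod 2 offline}; {South hydraulic pump 2 is inoperative}.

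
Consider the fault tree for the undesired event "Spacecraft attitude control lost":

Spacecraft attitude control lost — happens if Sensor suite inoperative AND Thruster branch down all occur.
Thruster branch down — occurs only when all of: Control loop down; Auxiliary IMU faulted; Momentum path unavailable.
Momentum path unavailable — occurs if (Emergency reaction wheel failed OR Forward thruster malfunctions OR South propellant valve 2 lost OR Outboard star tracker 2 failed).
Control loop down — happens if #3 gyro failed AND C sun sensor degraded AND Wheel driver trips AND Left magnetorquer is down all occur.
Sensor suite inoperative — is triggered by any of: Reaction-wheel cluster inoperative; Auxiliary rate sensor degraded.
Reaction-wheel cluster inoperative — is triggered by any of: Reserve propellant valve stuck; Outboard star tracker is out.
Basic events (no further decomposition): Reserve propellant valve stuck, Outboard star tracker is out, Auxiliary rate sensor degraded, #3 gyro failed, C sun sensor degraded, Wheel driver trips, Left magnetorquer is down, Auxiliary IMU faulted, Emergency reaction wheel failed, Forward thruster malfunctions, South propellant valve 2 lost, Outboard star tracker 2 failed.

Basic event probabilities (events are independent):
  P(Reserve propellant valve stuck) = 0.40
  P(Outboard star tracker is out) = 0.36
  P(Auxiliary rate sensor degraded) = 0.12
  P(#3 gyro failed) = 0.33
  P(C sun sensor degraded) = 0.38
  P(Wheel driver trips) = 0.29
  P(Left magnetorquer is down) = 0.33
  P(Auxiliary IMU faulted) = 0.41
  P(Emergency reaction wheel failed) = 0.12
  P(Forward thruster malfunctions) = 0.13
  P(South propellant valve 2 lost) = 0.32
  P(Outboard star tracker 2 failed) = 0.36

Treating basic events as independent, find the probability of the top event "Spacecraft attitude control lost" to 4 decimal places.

0.0022

P(Reaction-wheel cluster inoperative) [OR] = 1 − (1−0.40) × (1−0.36) = 0.616000
P(Sensor suite inoperative) [OR] = 1 − (1−0.616000) × (1−0.12) = 0.662080
P(Control loop down) [AND] = 0.33 × 0.38 × 0.29 × 0.33 = 0.012001
P(Momentum path unavailable) [OR] = 1 − (1−0.12) × (1−0.13) × (1−0.32) × (1−0.36) = 0.666811
P(Thruster branch down) [AND] = 0.012001 × 0.41 × 0.666811 = 0.003281
P(Spacecraft attitude control lost) [AND] = 0.662080 × 0.003281 = 0.002172
Rounded to 4 decimal places: P(Spacecraft attitude control lost) ≈ 0.0022.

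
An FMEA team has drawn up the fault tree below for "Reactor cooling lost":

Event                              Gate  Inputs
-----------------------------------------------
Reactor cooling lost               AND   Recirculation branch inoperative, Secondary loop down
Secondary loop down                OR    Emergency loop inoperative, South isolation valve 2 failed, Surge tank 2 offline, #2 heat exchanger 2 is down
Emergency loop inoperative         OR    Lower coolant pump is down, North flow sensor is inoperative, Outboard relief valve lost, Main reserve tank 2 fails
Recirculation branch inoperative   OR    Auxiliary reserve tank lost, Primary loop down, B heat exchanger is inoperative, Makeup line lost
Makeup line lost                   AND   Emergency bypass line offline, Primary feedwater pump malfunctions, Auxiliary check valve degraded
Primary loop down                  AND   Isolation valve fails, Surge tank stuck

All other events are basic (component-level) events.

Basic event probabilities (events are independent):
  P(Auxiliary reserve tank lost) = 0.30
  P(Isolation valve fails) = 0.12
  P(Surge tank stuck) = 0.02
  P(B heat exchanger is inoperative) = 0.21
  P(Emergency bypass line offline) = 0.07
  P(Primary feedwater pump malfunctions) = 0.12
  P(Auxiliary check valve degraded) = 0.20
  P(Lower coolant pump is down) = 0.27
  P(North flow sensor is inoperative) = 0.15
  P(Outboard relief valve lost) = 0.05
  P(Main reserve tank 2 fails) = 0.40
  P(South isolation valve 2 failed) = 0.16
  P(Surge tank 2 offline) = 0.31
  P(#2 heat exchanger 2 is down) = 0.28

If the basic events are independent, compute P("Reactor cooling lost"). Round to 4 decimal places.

P(Primary loop down) [AND] = 0.12 × 0.02 = 0.002400
P(Makeup line lost) [AND] = 0.07 × 0.12 × 0.20 = 0.001680
P(Recirculation branch inoperative) [OR] = 1 − (1−0.30) × (1−0.002400) × (1−0.21) × (1−0.001680) = 0.449254
P(Emergency loop inoperative) [OR] = 1 − (1−0.27) × (1−0.15) × (1−0.05) × (1−0.40) = 0.646315
P(Secondary loop down) [OR] = 1 − (1−0.646315) × (1−0.16) × (1−0.31) × (1−0.28) = 0.852403
P(Reactor cooling lost) [AND] = 0.449254 × 0.852403 = 0.382945
Rounded to 4 decimal places: P(Reactor cooling lost) ≈ 0.3829.

0.3829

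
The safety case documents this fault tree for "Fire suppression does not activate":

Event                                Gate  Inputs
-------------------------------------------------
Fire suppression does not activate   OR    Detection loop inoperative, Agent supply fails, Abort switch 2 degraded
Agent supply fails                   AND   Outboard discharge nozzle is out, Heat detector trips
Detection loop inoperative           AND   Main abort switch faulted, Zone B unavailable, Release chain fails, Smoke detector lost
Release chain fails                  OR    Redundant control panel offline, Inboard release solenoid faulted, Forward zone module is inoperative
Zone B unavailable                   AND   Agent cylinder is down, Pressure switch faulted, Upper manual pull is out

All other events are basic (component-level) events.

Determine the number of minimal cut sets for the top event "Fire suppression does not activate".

Zone B unavailable [AND]: one cut set from each child combined → 1 × 1 × 1 = 1 cut set(s).
Release chain fails [OR]: union of children's cut sets → 3 cut set(s).
Detection loop inoperative [AND]: one cut set from each child combined → 1 × 1 × 3 × 1 = 3 cut set(s).
Agent supply fails [AND]: one cut set from each child combined → 1 × 1 = 1 cut set(s).
Fire suppression does not activate [OR]: union of children's cut sets → 5 cut set(s).
Minimal cut sets: {Agent cylinder is down, Main abort switch faulted, Pressure switch faulted, Redundant control panel offline, Smoke detector lost, Upper manual pull is out}; {Agent cylinder is down, Inboard release solenoid faulted, Main abort switch faulted, Pressure switch faulted, Smoke detector lost, Upper manual pull is out}; {Agent cylinder is down, Forward zone module is inoperative, Main abort switch faulted, Pressure switch faulted, Smoke detector lost, Upper manual pull is out}; {Heat detector trips, Outboard discharge nozzle is out}; {Abort switch 2 degraded}.

5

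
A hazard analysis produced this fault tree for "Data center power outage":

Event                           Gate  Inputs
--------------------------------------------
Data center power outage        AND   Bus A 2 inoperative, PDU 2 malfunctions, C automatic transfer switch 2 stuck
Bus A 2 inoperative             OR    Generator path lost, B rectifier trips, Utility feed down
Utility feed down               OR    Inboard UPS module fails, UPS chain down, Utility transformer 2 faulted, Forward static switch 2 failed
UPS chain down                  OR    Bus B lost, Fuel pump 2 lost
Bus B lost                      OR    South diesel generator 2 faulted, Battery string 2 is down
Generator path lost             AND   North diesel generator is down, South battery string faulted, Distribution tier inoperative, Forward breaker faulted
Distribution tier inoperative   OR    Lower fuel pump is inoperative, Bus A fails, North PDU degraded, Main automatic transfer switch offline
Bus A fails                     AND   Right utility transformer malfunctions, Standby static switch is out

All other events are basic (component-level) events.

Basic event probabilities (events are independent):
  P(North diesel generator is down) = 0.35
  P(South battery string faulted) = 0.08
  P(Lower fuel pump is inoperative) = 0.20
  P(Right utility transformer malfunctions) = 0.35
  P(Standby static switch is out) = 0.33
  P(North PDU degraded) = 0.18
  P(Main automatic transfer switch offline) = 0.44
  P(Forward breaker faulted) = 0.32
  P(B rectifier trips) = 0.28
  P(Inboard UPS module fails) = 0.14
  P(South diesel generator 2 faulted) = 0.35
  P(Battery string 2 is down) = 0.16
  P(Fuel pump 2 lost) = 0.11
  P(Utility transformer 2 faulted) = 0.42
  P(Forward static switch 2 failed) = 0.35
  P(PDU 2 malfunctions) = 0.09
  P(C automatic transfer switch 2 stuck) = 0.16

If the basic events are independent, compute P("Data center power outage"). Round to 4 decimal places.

0.0128

P(Bus A fails) [AND] = 0.35 × 0.33 = 0.115500
P(Distribution tier inoperative) [OR] = 1 − (1−0.20) × (1−0.115500) × (1−0.18) × (1−0.44) = 0.675070
P(Generator path lost) [AND] = 0.35 × 0.08 × 0.675070 × 0.32 = 0.006049
P(Bus B lost) [OR] = 1 − (1−0.35) × (1−0.16) = 0.454000
P(UPS chain down) [OR] = 1 − (1−0.454000) × (1−0.11) = 0.514060
P(Utility feed down) [OR] = 1 − (1−0.14) × (1−0.514060) × (1−0.42) × (1−0.35) = 0.842449
P(Bus A 2 inoperative) [OR] = 1 − (1−0.006049) × (1−0.28) × (1−0.842449) = 0.887249
P(Data center power outage) [AND] = 0.887249 × 0.09 × 0.16 = 0.012776
Rounded to 4 decimal places: P(Data center power outage) ≈ 0.0128.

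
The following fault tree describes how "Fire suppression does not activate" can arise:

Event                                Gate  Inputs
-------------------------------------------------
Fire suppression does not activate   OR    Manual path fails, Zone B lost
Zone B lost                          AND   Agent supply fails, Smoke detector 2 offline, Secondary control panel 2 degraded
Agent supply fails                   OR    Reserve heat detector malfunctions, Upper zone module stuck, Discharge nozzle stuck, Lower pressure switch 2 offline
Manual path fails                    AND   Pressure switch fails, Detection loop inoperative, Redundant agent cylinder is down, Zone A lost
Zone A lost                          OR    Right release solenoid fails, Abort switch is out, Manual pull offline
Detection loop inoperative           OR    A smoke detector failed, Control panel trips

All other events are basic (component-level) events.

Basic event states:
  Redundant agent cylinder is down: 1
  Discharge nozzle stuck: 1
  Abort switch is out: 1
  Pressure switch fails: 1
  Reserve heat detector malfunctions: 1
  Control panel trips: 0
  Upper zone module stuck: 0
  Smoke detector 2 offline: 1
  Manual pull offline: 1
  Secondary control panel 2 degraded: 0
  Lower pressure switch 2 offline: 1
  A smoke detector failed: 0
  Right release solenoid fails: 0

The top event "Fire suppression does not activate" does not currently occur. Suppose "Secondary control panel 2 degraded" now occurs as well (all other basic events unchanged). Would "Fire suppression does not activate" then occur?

Counterfactual: set "Secondary control panel 2 degraded" to occurred.
Detection loop inoperative [OR]: A smoke detector failed=not, Control panel trips=not → no input occurs → does not occur.
Zone A lost [OR]: Right release solenoid fails=not, Abort switch is out=occurs, Manual pull offline=occurs → at least one input occurs → occurs.
Manual path fails [AND]: Pressure switch fails=occurs, Detection loop inoperative=not, Redundant agent cylinder is down=occurs, Zone A lost=occurs → not all inputs occur → does not occur.
Agent supply fails [OR]: Reserve heat detector malfunctions=occurs, Upper zone module stuck=not, Discharge nozzle stuck=occurs, Lower pressure switch 2 offline=occurs → at least one input occurs → occurs.
Zone B lost [AND]: Agent supply fails=occurs, Smoke detector 2 offline=occurs, Secondary control panel 2 degraded=occurs → all inputs occur → occurs.
Fire suppression does not activate [OR]: Manual path fails=not, Zone B lost=occurs → at least one input occurs → occurs.

Yes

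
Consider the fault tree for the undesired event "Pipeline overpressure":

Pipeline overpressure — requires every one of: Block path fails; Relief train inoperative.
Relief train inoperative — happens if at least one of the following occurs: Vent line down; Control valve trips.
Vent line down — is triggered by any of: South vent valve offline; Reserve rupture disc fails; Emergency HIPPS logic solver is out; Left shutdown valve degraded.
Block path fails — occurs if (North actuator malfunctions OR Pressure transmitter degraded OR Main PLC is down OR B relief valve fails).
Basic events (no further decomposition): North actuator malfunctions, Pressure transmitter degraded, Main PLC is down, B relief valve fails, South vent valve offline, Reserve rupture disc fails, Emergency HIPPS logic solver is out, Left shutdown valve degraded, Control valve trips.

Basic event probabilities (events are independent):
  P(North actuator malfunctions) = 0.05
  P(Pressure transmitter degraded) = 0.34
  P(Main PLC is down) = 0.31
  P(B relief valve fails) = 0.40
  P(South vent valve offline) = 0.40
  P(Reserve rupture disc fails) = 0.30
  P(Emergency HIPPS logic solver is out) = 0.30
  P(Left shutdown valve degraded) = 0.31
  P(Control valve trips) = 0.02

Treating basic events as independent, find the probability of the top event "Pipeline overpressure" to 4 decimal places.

P(Block path fails) [OR] = 1 − (1−0.05) × (1−0.34) × (1−0.31) × (1−0.40) = 0.740422
P(Vent line down) [OR] = 1 − (1−0.40) × (1−0.30) × (1−0.30) × (1−0.31) = 0.797140
P(Relief train inoperative) [OR] = 1 − (1−0.797140) × (1−0.02) = 0.801197
P(Pipeline overpressure) [AND] = 0.740422 × 0.801197 = 0.593224
Rounded to 4 decimal places: P(Pipeline overpressure) ≈ 0.5932.

0.5932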